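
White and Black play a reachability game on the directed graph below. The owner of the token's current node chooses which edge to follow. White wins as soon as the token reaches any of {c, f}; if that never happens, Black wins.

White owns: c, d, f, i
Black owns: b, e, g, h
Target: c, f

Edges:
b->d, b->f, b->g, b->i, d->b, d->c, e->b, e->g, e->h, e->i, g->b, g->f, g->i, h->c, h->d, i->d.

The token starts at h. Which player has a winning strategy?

White

A0 = {c, f}
A1: add {d} — d (White) has d→c.
A2: add {h, i} — h (Black): all of {c, d} already in; i (White) has i→d.
A3 = A2; e.g. b (Black) can still go to g. Fixed point.
h ∈ A2, so White can force the target.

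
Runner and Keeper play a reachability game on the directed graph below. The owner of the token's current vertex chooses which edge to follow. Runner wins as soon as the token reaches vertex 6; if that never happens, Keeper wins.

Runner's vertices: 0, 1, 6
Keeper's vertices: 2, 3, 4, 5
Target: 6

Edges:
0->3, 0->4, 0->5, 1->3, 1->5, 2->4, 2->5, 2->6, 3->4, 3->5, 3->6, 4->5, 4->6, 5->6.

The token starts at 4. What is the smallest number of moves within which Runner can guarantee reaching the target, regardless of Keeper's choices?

A0 = {6}
A1: add {5} — 5 (Keeper): all of {6} already in.
A2: add {0, 1, 4} — 0 (Runner) has 0→5; 1 (Runner) has 1→5; 4 (Keeper): all of {5, 6} already in.
4 enters the attractor at level 2, so Runner can force the target in 2 moves from there.

2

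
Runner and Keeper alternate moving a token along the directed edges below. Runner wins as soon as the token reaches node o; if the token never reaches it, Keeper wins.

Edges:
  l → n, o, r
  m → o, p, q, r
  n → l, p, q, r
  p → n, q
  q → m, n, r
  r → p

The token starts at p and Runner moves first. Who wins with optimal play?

Keeper

Track states (vertex, player-to-move).
A0 = {(o,Runner), (o,Keeper)}
A1: add {(l,Runner), (m,Runner)}.
A2 = A1; e.g. (l,Keeper) stays out. (p,Runner) never enters ⇒ Keeper avoids the target.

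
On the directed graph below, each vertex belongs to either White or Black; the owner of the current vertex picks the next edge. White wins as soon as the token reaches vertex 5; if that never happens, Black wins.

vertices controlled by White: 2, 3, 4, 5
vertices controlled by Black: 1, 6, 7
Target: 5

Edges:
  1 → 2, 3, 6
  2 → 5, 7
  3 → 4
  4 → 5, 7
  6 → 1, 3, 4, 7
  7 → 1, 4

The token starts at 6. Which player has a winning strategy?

A0 = {5}
A1: add {2, 4} — 2 (White) has 2→5; 4 (White) has 4→5.
A2: add {3} — 3 (White) has 3→4.
A3 = A2; e.g. 1 (Black) can still go to 6. Fixed point.
6 never enters the attractor, so Black can avoid the target forever.

Black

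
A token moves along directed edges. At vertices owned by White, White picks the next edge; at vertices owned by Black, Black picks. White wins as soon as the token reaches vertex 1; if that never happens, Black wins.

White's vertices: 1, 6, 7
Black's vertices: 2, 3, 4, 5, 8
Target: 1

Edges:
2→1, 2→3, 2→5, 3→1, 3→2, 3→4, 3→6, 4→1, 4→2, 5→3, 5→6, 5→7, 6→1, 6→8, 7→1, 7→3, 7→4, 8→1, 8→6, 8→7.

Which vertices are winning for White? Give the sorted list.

A0 = {1}
A1: add {6, 7} — 6 (White) has 6→1; 7 (White) has 7→1.
A2: add {8} — 8 (Black): all of {1, 6, 7} already in.
A3 = A2; e.g. 2 (Black) can still go to 3. Fixed point.
White's winning region = {1, 6, 7, 8}.

1, 6, 7, 8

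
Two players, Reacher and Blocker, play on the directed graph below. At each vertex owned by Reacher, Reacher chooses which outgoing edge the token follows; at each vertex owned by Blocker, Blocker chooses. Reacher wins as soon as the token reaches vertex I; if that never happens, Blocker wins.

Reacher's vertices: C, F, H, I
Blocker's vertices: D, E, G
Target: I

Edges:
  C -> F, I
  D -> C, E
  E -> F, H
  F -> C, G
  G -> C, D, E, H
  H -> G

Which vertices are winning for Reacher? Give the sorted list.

A0 = {I}
A1: add {C} — C (Reacher) has C→I.
A2: add {F} — F (Reacher) has F→C.
A3 = A2; e.g. D (Blocker) can still go to E. Fixed point.
Reacher's winning region = {C, F, I}.

C, F, I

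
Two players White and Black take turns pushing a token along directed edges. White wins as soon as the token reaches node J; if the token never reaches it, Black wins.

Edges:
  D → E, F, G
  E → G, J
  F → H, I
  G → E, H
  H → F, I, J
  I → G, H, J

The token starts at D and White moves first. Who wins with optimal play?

Track states (vertex, player-to-move).
A0 = {(J,White), (J,Black)}
A1: add {(E,White), (H,White), (I,White)}.
A2: add {(F,Black), (G,Black)}.
A3: add {(D,White)}.
(D,White) ∈ A3 ⇒ White forces the target.

White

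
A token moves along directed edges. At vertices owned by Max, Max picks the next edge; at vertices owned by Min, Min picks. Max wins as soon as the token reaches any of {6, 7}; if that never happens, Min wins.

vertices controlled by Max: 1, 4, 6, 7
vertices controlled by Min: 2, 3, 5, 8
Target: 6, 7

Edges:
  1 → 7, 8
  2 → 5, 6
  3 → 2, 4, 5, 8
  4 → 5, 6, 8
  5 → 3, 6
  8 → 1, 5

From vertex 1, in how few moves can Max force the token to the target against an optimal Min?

A0 = {6, 7}
A1: add {1, 4} — 1 (Max) has 1→7; 4 (Max) has 4→6.
A2 = A1; e.g. 2 (Min) can still go to 5. Fixed point.
1 enters the attractor at level 1, so Max can force the target in 1 move from there.

1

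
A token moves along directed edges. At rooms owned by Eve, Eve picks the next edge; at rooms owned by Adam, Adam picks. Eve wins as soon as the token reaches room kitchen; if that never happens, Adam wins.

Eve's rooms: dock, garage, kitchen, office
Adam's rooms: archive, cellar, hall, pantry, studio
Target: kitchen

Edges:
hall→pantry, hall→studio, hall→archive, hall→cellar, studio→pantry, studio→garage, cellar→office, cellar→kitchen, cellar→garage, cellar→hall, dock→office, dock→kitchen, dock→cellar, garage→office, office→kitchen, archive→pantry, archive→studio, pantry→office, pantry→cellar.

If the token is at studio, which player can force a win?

A0 = {kitchen}
A1: add {dock, office} — office (Eve) has office→kitchen; dock (Eve) has dock→kitchen.
A2: add {garage} — garage (Eve) has garage→office.
A3 = A2; e.g. pantry (Adam) can still go to cellar. Fixed point.
studio never enters the attractor, so Adam can avoid the target forever.

Adam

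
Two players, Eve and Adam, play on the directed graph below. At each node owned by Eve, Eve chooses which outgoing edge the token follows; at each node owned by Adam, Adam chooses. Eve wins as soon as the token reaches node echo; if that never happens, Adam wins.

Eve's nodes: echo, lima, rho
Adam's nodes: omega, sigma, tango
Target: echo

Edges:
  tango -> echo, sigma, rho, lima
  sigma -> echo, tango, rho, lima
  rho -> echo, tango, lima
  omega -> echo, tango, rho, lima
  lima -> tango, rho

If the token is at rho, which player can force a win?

Eve

A0 = {echo}
A1: add {rho} — rho (Eve) has rho→echo.
rho ∈ A1, so Eve can force the target.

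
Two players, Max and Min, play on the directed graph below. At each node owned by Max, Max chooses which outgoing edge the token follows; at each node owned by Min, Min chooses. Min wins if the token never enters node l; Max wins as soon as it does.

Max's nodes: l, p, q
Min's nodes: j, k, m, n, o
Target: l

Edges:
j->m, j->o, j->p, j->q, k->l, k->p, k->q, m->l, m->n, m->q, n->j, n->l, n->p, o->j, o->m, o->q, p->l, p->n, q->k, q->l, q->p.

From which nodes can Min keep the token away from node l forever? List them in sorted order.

j, m, n, o

A0 = {l}
A1: add {p, q} — p (Max) has p→l; q (Max) has q→l.
A2: add {k} — k (Min): all of {l, p, q} already in.
A3 = A2; e.g. j (Min) can still go to m. Fixed point.
Max's attractor = {k, l, p, q}; Min avoids the target exactly from the complement.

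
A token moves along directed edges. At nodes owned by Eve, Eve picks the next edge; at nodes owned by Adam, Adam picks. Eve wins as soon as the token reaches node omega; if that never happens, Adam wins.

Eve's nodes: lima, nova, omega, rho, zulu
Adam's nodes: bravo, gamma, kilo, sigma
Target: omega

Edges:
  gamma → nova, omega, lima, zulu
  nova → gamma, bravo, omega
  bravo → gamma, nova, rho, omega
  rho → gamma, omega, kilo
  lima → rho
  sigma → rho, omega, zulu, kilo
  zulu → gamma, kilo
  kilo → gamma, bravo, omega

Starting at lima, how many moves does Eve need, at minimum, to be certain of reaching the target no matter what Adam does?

A0 = {omega}
A1: add {nova, rho} — nova (Eve) has nova→omega; rho (Eve) has rho→omega.
A2: add {lima} — lima (Eve) has lima→rho.
A3 = A2; e.g. gamma (Adam) can still go to zulu. Fixed point.
lima enters the attractor at level 2, so Eve can force the target in 2 moves from there.

2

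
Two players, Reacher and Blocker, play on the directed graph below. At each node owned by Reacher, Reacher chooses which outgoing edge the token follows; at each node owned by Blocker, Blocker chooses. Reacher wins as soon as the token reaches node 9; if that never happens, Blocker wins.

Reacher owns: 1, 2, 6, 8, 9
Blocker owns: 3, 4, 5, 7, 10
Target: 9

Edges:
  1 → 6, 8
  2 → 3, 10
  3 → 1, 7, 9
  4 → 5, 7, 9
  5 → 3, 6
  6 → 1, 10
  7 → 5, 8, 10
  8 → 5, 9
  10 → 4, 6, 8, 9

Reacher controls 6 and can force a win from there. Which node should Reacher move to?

1

A0 = {9}
A1: add {8} — 8 (Reacher) has 8→9.
A2: add {1} — 1 (Reacher) has 1→8.
A3: add {6} — 6 (Reacher) has 6→1.
A4 = A3; e.g. 2 (Reacher) has no edge into A3. Fixed point.
From 6, successor 1 is in the attractor (rank 2); the other successor 10 is not.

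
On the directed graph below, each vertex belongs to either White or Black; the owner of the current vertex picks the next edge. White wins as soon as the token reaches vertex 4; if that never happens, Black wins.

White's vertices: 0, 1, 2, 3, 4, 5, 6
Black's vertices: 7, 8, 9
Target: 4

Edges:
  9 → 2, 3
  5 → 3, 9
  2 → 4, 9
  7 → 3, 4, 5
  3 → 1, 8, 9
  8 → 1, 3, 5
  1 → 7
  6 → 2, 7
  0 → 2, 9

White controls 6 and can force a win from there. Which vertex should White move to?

A0 = {4}
A1: add {2} — 2 (White) has 2→4.
A2: add {0, 6} — 0 (White) has 0→2; 6 (White) has 6→2.
A3 = A2; e.g. 1 (White) has no edge into A2. Fixed point.
From 6, successor 2 is in the attractor (rank 1); the other successor 7 is not.

2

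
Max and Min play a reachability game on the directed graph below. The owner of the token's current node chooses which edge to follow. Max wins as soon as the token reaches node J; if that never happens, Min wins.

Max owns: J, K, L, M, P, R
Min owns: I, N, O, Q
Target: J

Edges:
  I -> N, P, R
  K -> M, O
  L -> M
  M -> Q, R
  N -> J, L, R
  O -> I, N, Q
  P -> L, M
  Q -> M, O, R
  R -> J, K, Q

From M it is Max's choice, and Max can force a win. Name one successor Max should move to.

A0 = {J}
A1: add {R} — R (Max) has R→J.
A2: add {M} — M (Max) has M→R.
A3: add {K, L, P} — K (Max) has K→M; L (Max) has L→M; P (Max) has P→M.
A4: add {N} — N (Min): all of {J, L, R} already in.
A5: add {I} — I (Min): all of {N, P, R} already in.
A6 = A5; e.g. O (Min) can still go to Q. Fixed point.
From M, successor R is in the attractor (rank 1); the other successor Q is not.

R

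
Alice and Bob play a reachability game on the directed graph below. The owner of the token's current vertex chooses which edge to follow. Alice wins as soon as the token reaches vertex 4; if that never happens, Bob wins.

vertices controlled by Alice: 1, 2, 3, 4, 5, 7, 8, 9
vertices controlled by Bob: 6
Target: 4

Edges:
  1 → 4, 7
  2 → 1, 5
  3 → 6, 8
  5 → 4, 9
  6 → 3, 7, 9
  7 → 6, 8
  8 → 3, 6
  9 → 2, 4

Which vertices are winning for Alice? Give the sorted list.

A0 = {4}
A1: add {1, 5, 9} — 1 (Alice) has 1→4; 5 (Alice) has 5→4; 9 (Alice) has 9→4.
A2: add {2} — 2 (Alice) has 2→1.
A3 = A2; e.g. 3 (Alice) has no edge into A2. Fixed point.
Alice's winning region = {1, 2, 4, 5, 9}.

1, 2, 4, 5, 9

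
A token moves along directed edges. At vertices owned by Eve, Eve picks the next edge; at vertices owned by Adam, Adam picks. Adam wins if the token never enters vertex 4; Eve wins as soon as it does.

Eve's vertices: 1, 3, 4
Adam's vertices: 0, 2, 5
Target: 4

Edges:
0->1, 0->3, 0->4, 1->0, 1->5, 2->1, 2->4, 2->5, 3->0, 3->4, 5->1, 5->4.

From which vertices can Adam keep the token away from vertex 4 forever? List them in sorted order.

0, 1, 2, 5

A0 = {4}
A1: add {3} — 3 (Eve) has 3→4.
A2 = A1; e.g. 0 (Adam) can still go to 1. Fixed point.
Eve's attractor = {3, 4}; Adam avoids the target exactly from the complement.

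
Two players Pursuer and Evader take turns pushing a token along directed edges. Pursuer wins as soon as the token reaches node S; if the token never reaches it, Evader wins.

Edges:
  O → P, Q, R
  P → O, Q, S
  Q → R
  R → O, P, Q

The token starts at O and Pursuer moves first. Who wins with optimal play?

Track states (vertex, player-to-move).
A0 = {(S,Pursuer), (S,Evader)}
A1: add {(P,Pursuer)}.
A2 = A1; e.g. (O,Pursuer) stays out. (O,Pursuer) never enters ⇒ Evader avoids the target.

Evader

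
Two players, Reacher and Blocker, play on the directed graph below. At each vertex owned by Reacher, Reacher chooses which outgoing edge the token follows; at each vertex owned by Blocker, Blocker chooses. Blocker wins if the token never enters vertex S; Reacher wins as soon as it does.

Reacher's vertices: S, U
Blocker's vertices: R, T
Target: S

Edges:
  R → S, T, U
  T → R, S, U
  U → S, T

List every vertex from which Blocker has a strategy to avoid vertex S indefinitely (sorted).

R, T

A0 = {S}
A1: add {U} — U (Reacher) has U→S.
A2 = A1; e.g. R (Blocker) can still go to T. Fixed point.
Reacher's attractor = {S, U}; Blocker avoids the target exactly from the complement.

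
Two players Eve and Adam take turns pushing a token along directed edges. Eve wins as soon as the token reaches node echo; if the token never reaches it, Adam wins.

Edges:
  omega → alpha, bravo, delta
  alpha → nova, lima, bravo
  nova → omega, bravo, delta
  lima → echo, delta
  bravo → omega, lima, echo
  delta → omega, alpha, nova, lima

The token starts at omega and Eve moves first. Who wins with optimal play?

Adam

Track states (vertex, player-to-move).
A0 = {(echo,Eve), (echo,Adam)}
A1: add {(lima,Eve), (bravo,Eve)}.
A2 = A1; e.g. (omega,Eve) stays out. (omega,Eve) never enters ⇒ Adam avoids the target.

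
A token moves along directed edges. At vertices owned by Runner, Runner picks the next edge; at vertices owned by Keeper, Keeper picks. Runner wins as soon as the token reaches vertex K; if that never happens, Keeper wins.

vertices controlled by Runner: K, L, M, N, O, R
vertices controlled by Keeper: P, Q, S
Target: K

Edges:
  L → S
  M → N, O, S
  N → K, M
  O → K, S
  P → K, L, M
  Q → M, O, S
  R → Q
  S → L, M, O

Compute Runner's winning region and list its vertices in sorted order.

A0 = {K}
A1: add {N, O} — N (Runner) has N→K; O (Runner) has O→K.
A2: add {M} — M (Runner) has M→N.
A3 = A2; e.g. L (Runner) has no edge into A2. Fixed point.
Runner's winning region = {K, M, N, O}.

K, M, N, O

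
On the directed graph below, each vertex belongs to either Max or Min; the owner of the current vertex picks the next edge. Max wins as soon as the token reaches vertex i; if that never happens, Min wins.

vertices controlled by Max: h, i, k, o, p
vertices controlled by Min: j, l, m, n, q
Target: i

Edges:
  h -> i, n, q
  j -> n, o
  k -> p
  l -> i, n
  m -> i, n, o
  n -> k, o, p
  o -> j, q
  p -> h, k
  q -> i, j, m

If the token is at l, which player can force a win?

A0 = {i}
A1: add {h} — h (Max) has h→i.
A2: add {p} — p (Max) has p→h.
A3: add {k} — k (Max) has k→p.
A4 = A3; e.g. j (Min) can still go to n. Fixed point.
l never enters the attractor, so Min can avoid the target forever.

Min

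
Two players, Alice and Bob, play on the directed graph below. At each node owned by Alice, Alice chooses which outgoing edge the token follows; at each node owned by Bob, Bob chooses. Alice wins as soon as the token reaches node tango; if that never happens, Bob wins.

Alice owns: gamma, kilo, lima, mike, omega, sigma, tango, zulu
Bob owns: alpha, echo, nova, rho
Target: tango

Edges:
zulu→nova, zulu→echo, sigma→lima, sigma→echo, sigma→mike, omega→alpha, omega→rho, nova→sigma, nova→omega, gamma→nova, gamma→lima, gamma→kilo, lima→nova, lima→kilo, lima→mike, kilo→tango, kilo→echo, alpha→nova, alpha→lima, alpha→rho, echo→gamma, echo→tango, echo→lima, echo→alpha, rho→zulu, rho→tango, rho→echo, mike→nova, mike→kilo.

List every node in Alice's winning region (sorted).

gamma, kilo, lima, mike, sigma, tango

A0 = {tango}
A1: add {kilo} — kilo (Alice) has kilo→tango.
A2: add {gamma, lima, mike} — gamma (Alice) has gamma→kilo; lima (Alice) has lima→kilo; mike (Alice) has mike→kilo.
A3: add {sigma} — sigma (Alice) has sigma→lima.
A4 = A3; e.g. zulu (Alice) has no edge into A3. Fixed point.
Alice's winning region = {gamma, kilo, lima, mike, sigma, tango}.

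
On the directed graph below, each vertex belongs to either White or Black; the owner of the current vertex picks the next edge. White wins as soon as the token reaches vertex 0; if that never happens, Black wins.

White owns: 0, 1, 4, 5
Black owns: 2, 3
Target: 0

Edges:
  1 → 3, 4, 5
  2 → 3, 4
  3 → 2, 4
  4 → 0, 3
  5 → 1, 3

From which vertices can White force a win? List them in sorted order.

A0 = {0}
A1: add {4} — 4 (White) has 4→0.
A2: add {1} — 1 (White) has 1→4.
A3: add {5} — 5 (White) has 5→1.
A4 = A3; e.g. 2 (Black) can still go to 3. Fixed point.
White's winning region = {0, 1, 4, 5}.

0, 1, 4, 5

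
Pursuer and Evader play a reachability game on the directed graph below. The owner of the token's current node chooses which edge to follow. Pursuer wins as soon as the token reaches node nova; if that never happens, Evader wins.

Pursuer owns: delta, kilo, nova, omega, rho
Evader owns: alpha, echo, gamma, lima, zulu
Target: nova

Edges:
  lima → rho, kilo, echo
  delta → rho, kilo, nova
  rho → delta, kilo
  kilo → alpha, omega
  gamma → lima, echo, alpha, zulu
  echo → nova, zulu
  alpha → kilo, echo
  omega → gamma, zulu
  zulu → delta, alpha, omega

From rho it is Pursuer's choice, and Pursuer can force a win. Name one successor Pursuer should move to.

A0 = {nova}
A1: add {delta} — delta (Pursuer) has delta→nova.
A2: add {rho} — rho (Pursuer) has rho→delta.
A3 = A2; e.g. lima (Evader) can still go to kilo. Fixed point.
From rho, successor delta is in the attractor (rank 1); the other successor kilo is not.

delta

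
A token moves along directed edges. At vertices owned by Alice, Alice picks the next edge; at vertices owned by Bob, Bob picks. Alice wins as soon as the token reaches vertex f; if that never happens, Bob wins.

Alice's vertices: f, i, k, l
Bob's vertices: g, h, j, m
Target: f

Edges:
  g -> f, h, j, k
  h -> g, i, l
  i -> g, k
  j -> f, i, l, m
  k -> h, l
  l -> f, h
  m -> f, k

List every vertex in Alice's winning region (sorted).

A0 = {f}
A1: add {l} — l (Alice) has l→f.
A2: add {k} — k (Alice) has k→l.
A3: add {i, m} — i (Alice) has i→k; m (Bob): all of {f, k} already in.
A4: add {j} — j (Bob): all of {f, i, l, m} already in.
A5 = A4; e.g. g (Bob) can still go to h. Fixed point.
Alice's winning region = {f, i, j, k, l, m}.

f, i, j, k, l, m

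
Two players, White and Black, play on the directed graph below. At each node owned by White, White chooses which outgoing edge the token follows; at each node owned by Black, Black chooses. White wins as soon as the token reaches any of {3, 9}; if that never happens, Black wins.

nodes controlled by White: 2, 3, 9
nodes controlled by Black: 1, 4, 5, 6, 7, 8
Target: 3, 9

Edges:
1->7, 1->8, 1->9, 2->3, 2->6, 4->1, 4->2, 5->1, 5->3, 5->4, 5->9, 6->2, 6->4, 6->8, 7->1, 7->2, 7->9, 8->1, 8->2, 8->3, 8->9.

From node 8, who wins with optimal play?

A0 = {3, 9}
A1: add {2} — 2 (White) has 2→3.
A2 = A1; e.g. 1 (Black) can still go to 7. Fixed point.
8 never enters the attractor, so Black can avoid the target forever.

Black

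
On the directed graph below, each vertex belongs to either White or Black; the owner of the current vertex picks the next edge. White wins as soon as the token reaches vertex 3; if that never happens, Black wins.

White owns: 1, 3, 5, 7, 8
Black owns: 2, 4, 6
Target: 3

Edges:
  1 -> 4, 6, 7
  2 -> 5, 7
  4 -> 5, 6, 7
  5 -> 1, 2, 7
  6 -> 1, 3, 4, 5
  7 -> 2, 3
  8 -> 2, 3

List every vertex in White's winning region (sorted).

1, 2, 3, 5, 7, 8

A0 = {3}
A1: add {7, 8} — 7 (White) has 7→3; 8 (White) has 8→3.
A2: add {1, 5} — 1 (White) has 1→7; 5 (White) has 5→7.
A3: add {2} — 2 (Black): all of {5, 7} already in.
A4 = A3; e.g. 4 (Black) can still go to 6. Fixed point.
White's winning region = {1, 2, 3, 5, 7, 8}.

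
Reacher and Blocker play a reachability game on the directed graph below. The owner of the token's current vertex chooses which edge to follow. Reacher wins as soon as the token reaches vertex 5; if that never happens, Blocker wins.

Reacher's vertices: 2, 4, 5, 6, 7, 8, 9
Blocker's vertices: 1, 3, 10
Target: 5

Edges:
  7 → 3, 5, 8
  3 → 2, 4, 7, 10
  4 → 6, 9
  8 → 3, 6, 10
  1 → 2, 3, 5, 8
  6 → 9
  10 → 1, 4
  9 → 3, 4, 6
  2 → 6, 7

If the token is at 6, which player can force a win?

Blocker

A0 = {5}
A1: add {7} — 7 (Reacher) has 7→5.
A2: add {2} — 2 (Reacher) has 2→7.
A3 = A2; e.g. 1 (Blocker) can still go to 3. Fixed point.
6 never enters the attractor, so Blocker can avoid the target forever.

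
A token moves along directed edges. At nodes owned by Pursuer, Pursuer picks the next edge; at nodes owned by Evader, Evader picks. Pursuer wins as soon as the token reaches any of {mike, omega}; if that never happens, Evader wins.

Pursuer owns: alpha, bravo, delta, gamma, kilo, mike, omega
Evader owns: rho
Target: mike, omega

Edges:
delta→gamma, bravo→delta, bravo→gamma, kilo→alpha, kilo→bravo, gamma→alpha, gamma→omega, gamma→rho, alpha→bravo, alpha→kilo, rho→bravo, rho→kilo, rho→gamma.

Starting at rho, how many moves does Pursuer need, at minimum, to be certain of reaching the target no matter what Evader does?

A0 = {mike, omega}
A1: add {gamma} — gamma (Pursuer) has gamma→omega.
A2: add {bravo, delta} — bravo (Pursuer) has bravo→gamma; delta (Pursuer) has delta→gamma.
A3: add {alpha, kilo} — alpha (Pursuer) has alpha→bravo; kilo (Pursuer) has kilo→bravo.
A4: add {rho} — rho (Evader): all of {bravo, kilo, gamma} already in.
A4 = all vertices. Fixed point.
rho enters the attractor at level 4, so Pursuer can force the target in 4 moves from there.

4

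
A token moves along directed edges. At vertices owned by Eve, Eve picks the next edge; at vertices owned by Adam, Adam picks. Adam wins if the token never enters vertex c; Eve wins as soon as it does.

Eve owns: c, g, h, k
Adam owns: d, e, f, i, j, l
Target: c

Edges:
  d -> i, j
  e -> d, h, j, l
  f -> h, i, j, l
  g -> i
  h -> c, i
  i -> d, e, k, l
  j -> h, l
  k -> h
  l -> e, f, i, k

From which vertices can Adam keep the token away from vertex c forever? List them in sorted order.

d, e, f, g, i, j, l

A0 = {c}
A1: add {h} — h (Eve) has h→c.
A2: add {k} — k (Eve) has k→h.
A3 = A2; e.g. d (Adam) can still go to i. Fixed point.
Eve's attractor = {c, h, k}; Adam avoids the target exactly from the complement.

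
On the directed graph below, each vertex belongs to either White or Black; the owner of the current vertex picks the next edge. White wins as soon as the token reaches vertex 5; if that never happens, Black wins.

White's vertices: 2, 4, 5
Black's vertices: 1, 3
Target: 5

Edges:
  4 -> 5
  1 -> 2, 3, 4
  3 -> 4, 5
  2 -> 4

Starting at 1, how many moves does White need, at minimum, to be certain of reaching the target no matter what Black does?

3

A0 = {5}
A1: add {4} — 4 (White) has 4→5.
A2: add {2, 3} — 2 (White) has 2→4; 3 (Black): all of {4, 5} already in.
A3: add {1} — 1 (Black): all of {2, 3, 4} already in.
A3 = all vertices. Fixed point.
1 enters the attractor at level 3, so White can force the target in 3 moves from there.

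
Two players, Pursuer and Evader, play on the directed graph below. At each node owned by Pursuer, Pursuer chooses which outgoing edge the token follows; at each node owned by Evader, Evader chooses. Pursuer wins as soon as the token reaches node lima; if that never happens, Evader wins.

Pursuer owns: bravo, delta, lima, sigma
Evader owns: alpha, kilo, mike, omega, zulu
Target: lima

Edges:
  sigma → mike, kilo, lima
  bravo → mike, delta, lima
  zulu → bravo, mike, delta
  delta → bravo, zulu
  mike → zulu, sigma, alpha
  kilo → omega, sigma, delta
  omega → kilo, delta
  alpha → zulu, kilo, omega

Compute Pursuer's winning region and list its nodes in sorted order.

A0 = {lima}
A1: add {bravo, sigma} — bravo (Pursuer) has bravo→lima; sigma (Pursuer) has sigma→lima.
A2: add {delta} — delta (Pursuer) has delta→bravo.
A3 = A2; e.g. zulu (Evader) can still go to mike. Fixed point.
Pursuer's winning region = {bravo, delta, lima, sigma}.

bravo, delta, lima, sigma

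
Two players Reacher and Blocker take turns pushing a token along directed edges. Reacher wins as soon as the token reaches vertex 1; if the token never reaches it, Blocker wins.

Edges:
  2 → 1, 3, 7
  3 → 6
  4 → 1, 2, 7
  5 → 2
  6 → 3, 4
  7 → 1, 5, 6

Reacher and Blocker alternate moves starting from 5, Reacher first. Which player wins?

Track states (vertex, player-to-move).
A0 = {(1,Reacher), (1,Blocker)}
A1: add {(2,Reacher), (4,Reacher), (7,Reacher)}.
A2: add {(4,Blocker), (5,Blocker)}.
A3: add {(6,Reacher)}.
A4: add {(3,Blocker)}.
A5 = A4; e.g. (2,Blocker) stays out. (5,Reacher) never enters ⇒ Blocker avoids the target.

Blocker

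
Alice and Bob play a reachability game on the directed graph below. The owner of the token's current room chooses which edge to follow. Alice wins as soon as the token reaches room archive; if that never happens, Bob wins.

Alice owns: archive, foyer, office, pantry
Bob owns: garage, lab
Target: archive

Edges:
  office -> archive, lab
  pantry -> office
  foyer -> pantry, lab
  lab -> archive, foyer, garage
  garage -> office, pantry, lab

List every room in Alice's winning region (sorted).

archive, foyer, office, pantry

A0 = {archive}
A1: add {office} — office (Alice) has office→archive.
A2: add {pantry} — pantry (Alice) has pantry→office.
A3: add {foyer} — foyer (Alice) has foyer→pantry.
A4 = A3; e.g. lab (Bob) can still go to garage. Fixed point.
Alice's winning region = {archive, foyer, office, pantry}.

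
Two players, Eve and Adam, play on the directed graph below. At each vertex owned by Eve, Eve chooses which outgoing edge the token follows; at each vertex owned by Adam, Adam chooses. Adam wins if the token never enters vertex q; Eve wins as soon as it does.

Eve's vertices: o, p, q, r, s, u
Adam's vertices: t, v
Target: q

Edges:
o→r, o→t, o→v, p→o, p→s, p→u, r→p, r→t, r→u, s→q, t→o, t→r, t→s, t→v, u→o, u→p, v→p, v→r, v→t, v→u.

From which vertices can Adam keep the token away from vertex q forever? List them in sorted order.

t, v

A0 = {q}
A1: add {s} — s (Eve) has s→q.
A2: add {p} — p (Eve) has p→s.
A3: add {r, u} — r (Eve) has r→p; u (Eve) has u→p.
A4: add {o} — o (Eve) has o→r.
A5 = A4; e.g. t (Adam) can still go to v. Fixed point.
Eve's attractor = {o, p, q, r, s, u}; Adam avoids the target exactly from the complement.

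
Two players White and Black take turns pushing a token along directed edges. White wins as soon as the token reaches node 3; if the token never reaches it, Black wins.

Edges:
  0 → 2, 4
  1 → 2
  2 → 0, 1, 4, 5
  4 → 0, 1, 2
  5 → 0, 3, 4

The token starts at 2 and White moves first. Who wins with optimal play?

Black

Track states (vertex, player-to-move).
A0 = {(3,White), (3,Black)}
A1: add {(5,White)}.
A2 = A1; e.g. (0,White) stays out. (2,White) never enters ⇒ Black avoids the target.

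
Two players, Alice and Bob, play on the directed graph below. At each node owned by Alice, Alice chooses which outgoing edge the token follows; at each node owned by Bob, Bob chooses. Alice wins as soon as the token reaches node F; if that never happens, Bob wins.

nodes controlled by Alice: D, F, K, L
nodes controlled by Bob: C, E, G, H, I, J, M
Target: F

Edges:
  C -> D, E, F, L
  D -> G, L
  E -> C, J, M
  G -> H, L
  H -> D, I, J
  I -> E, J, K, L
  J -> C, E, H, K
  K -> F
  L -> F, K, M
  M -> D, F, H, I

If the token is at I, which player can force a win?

Bob

A0 = {F}
A1: add {K, L} — K (Alice) has K→F; L (Alice) has L→F.
A2: add {D} — D (Alice) has D→L.
A3 = A2; e.g. C (Bob) can still go to E. Fixed point.
I never enters the attractor, so Bob can avoid the target forever.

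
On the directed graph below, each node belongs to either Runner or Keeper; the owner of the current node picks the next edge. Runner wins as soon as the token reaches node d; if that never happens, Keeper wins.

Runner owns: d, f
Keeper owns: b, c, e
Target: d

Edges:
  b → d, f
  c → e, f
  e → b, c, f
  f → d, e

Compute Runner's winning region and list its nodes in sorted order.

A0 = {d}
A1: add {f} — f (Runner) has f→d.
A2: add {b} — b (Keeper): all of {d, f} already in.
A3 = A2; e.g. c (Keeper) can still go to e. Fixed point.
Runner's winning region = {b, d, f}.

b, d, f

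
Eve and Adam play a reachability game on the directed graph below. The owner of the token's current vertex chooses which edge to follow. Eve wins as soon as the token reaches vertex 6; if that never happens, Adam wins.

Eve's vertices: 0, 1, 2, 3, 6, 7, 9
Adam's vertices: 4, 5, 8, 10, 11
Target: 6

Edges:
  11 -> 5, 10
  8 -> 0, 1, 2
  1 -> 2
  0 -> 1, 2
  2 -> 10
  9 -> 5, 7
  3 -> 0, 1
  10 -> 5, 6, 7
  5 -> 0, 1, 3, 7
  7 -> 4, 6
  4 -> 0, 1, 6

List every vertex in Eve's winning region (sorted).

6, 7, 9

A0 = {6}
A1: add {7} — 7 (Eve) has 7→6.
A2: add {9} — 9 (Eve) has 9→7.
A3 = A2; e.g. 0 (Eve) has no edge into A2. Fixed point.
Eve's winning region = {6, 7, 9}.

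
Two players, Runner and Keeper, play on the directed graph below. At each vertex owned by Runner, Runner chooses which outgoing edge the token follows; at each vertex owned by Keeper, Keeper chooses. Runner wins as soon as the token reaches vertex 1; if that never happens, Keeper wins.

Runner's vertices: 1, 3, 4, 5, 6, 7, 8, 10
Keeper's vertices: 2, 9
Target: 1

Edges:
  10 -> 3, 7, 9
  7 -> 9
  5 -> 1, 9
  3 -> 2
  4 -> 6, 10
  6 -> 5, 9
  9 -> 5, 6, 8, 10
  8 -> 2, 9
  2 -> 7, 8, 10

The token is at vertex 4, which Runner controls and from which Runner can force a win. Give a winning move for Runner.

A0 = {1}
A1: add {5} — 5 (Runner) has 5→1.
A2: add {6} — 6 (Runner) has 6→5.
A3: add {4} — 4 (Runner) has 4→6.
A4 = A3; e.g. 2 (Keeper) can still go to 7. Fixed point.
From 4, successor 6 is in the attractor (rank 2); the other successor 10 is not.

6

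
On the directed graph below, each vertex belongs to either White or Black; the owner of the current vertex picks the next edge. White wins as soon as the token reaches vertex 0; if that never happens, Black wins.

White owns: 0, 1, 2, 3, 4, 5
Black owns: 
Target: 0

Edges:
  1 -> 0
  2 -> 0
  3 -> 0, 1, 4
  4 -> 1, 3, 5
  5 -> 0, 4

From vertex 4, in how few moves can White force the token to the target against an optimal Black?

A0 = {0}
A1: add {1, 2, 3, 5} — 1 (White) has 1→0; 2 (White) has 2→0; 3 (White) has 3→0; 5 (White) has 5→0.
A2: add {4} — 4 (White) has 4→1.
A2 = all vertices. Fixed point.
4 enters the attractor at level 2, so White can force the target in 2 moves from there.

2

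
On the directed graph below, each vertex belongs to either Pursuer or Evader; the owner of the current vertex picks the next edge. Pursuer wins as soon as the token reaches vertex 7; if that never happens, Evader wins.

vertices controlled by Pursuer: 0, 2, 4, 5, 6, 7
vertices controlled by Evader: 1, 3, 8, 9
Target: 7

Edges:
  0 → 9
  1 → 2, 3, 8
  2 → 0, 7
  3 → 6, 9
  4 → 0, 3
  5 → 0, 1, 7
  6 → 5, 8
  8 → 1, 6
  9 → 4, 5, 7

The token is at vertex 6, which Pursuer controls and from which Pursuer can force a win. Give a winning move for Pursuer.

A0 = {7}
A1: add {2, 5} — 2 (Pursuer) has 2→7; 5 (Pursuer) has 5→7.
A2: add {6} — 6 (Pursuer) has 6→5.
A3 = A2; e.g. 0 (Pursuer) has no edge into A2. Fixed point.
From 6, successor 5 is in the attractor (rank 1); the other successor 8 is not.

5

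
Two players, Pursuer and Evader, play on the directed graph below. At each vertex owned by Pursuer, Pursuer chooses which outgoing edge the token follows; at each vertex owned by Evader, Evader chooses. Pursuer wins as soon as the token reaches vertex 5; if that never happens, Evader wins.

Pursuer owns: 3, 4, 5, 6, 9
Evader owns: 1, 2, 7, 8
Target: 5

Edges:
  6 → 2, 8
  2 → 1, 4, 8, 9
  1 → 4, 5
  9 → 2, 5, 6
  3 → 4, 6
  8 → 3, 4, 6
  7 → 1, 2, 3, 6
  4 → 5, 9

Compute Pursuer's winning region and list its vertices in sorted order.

1, 3, 4, 5, 9

A0 = {5}
A1: add {4, 9} — 4 (Pursuer) has 4→5; 9 (Pursuer) has 9→5.
A2: add {1, 3} — 1 (Evader): all of {4, 5} already in; 3 (Pursuer) has 3→4.
A3 = A2; e.g. 2 (Evader) can still go to 8. Fixed point.
Pursuer's winning region = {1, 3, 4, 5, 9}.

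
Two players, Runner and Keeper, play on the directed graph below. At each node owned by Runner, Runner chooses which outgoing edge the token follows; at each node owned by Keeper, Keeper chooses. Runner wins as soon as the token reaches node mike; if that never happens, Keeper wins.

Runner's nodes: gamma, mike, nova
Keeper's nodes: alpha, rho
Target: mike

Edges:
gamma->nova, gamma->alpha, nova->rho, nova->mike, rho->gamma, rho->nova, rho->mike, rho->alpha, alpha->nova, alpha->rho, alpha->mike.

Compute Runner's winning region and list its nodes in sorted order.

gamma, mike, nova

A0 = {mike}
A1: add {nova} — nova (Runner) has nova→mike.
A2: add {gamma} — gamma (Runner) has gamma→nova.
A3 = A2; e.g. rho (Keeper) can still go to alpha. Fixed point.
Runner's winning region = {gamma, mike, nova}.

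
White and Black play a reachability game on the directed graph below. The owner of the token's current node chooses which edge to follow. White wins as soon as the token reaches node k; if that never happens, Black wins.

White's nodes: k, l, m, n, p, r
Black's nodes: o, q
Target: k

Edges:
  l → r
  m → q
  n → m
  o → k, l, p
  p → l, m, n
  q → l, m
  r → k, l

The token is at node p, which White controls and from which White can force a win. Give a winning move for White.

A0 = {k}
A1: add {r} — r (White) has r→k.
A2: add {l} — l (White) has l→r.
A3: add {p} — p (White) has p→l.
A4: add {o} — o (Black): all of {k, l, p} already in.
A5 = A4; e.g. m (White) has no edge into A4. Fixed point.
From p, successor l is in the attractor (rank 2); the other successors m, n are not.

l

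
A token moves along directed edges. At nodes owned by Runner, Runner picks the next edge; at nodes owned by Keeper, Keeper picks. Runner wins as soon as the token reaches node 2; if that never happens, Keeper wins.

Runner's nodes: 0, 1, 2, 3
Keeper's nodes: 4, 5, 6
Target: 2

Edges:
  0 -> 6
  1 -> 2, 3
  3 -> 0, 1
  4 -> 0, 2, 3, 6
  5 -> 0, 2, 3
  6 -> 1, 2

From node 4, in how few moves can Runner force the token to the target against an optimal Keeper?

A0 = {2}
A1: add {1} — 1 (Runner) has 1→2.
A2: add {3, 6} — 3 (Runner) has 3→1; 6 (Keeper): all of {1, 2} already in.
A3: add {0} — 0 (Runner) has 0→6.
A4: add {4, 5} — 4 (Keeper): all of {0, 2, 3, 6} already in; 5 (Keeper): all of {0, 2, 3} already in.
A4 = all vertices. Fixed point.
4 enters the attractor at level 4, so Runner can force the target in 4 moves from there.

4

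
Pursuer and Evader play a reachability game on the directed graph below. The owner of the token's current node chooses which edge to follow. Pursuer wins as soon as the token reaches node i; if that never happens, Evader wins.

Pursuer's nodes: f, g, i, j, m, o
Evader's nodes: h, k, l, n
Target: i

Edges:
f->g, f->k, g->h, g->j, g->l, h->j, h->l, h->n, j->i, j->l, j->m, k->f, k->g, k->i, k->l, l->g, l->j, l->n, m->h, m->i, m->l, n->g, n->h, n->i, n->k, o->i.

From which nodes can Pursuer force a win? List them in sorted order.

A0 = {i}
A1: add {j, m, o} — j (Pursuer) has j→i; m (Pursuer) has m→i; o (Pursuer) has o→i.
A2: add {g} — g (Pursuer) has g→j.
A3: add {f} — f (Pursuer) has f→g.
A4 = A3; e.g. h (Evader) can still go to l. Fixed point.
Pursuer's winning region = {f, g, i, j, m, o}.

f, g, i, j, m, o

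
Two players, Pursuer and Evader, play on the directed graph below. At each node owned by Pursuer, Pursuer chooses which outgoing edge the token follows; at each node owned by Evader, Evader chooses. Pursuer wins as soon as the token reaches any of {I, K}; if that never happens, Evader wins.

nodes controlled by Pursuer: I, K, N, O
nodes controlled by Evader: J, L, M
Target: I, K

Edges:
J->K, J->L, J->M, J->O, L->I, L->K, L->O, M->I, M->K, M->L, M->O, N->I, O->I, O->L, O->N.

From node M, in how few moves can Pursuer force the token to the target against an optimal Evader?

A0 = {I, K}
A1: add {N, O} — N (Pursuer) has N→I; O (Pursuer) has O→I.
A2: add {L} — L (Evader): all of {I, K, O} already in.
A3: add {M} — M (Evader): all of {I, K, L, O} already in.
M enters the attractor at level 3, so Pursuer can force the target in 3 moves from there.

3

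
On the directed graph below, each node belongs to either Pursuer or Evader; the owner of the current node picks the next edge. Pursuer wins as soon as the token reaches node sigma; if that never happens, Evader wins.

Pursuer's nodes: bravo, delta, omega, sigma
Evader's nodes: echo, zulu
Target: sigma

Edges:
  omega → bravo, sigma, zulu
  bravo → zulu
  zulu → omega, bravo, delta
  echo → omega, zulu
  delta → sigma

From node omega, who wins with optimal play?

Pursuer

A0 = {sigma}
A1: add {delta, omega} — omega (Pursuer) has omega→sigma; delta (Pursuer) has delta→sigma.
A2 = A1; e.g. bravo (Pursuer) has no edge into A1. Fixed point.
omega ∈ A1, so Pursuer can force the target.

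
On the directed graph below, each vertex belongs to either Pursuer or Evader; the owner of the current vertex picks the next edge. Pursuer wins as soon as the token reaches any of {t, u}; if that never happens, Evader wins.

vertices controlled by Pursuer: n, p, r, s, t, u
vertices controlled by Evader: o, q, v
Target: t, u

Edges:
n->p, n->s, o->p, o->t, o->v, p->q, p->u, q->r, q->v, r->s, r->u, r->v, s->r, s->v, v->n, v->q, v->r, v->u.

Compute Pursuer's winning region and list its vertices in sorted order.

n, p, r, s, t, u

A0 = {t, u}
A1: add {p, r} — p (Pursuer) has p→u; r (Pursuer) has r→u.
A2: add {n, s} — n (Pursuer) has n→p; s (Pursuer) has s→r.
A3 = A2; e.g. o (Evader) can still go to v. Fixed point.
Pursuer's winning region = {n, p, r, s, t, u}.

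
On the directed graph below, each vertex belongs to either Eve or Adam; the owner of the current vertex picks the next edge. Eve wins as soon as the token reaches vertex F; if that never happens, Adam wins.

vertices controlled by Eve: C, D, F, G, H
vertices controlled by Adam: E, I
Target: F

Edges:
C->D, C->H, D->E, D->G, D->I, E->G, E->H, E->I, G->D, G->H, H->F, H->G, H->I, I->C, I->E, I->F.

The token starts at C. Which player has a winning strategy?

Eve

A0 = {F}
A1: add {H} — H (Eve) has H→F.
A2: add {C, G} — C (Eve) has C→H; G (Eve) has G→H.
C ∈ A2, so Eve can force the target.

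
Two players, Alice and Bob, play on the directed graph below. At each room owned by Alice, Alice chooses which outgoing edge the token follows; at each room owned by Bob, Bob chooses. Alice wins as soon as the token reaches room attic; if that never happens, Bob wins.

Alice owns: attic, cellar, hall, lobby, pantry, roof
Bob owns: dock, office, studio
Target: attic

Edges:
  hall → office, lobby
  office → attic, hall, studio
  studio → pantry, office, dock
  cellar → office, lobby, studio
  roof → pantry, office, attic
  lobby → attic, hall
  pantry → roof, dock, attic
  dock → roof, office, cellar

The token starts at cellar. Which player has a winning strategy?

Alice

A0 = {attic}
A1: add {lobby, pantry, roof} — pantry (Alice) has pantry→attic; roof (Alice) has roof→attic; lobby (Alice) has lobby→attic.
A2: add {cellar, hall} — hall (Alice) has hall→lobby; cellar (Alice) has cellar→lobby.
A3 = A2; e.g. office (Bob) can still go to studio. Fixed point.
cellar ∈ A2, so Alice can force the target.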